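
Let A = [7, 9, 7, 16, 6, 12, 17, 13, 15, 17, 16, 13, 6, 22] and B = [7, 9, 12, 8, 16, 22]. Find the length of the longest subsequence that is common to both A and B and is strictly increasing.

5

For each value that appears in both, track the longest common increasing run ending there.
The best achievable length is 5; one witness is 7, 9, 12, 16, 22 (A-positions 1,2,6,11,14, B-positions 1,2,3,5,6).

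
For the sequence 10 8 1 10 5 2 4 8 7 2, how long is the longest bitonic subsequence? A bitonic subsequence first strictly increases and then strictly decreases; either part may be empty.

One longest bitonic subsequence is 1, 2, 4, 8, 7, 2 (positions 3,6,7,8,9,10): it rises to 8 then falls. Length 6 is optimal.

6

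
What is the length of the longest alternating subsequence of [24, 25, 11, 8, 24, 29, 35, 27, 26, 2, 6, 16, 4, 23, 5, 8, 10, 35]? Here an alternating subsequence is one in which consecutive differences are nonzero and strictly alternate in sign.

A longest alternating subsequence is 24, 25, 11, 24, 2, 6, 4, 23, 5, 8 (positions 1,2,3,5,10,11,13,14,15,16); its 9 consecutive differences strictly alternate in sign, and length 10 is optimal.

10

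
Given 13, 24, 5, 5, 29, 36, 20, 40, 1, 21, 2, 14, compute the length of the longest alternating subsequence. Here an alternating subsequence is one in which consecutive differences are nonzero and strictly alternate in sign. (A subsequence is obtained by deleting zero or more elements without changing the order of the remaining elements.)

10

Track the best alternating length ending on an up-step vs a down-step at each position: up/down = 1/1, 2/1, 1/3, 1/3, 4/1, 4/1, 4/5, 6/1, 1/7, 8/7, 8/9, 10/9.
The maximum over both is 10; one such subsequence is 13, 24, 5, 29, 20, 40, 1, 21, 2, 14.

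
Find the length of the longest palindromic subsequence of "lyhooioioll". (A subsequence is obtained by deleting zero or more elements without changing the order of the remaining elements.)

Using dp[i][j] = 2 + dp[i+1][j−1] if the ends match, else max(dp[i+1][j], dp[i][j−1]):
dp[1][11] = 7. A witness is loioiol at positions 1,5,6,7,8,9,11.

7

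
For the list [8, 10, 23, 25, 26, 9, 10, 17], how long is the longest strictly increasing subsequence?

Let dp[i] be the longest increasing subsequence ending at position i. Then dp = [1, 2, 3, 4, 5, 2, 3, 4].
The maximum is 5; one witness is 8, 10, 23, 25, 26 at positions 1,2,3,4,5.

5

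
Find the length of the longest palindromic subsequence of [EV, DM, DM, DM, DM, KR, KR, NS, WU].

Using dp[i][j] = 2 + dp[i+1][j−1] if the ends match, else max(dp[i+1][j], dp[i][j−1]):
dp[1][9] = 4. A witness is DM DM DM DM at positions 2,3,4,5.

4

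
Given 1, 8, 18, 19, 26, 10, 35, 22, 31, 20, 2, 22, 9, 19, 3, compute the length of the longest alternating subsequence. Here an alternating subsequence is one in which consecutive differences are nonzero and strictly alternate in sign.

11

Track the best alternating length ending on an up-step vs a down-step at each position: up/down = 1/1, 2/1, 2/1, 2/1, 2/1, 2/3, 4/1, 4/5, 6/5, 4/7, 2/7, 8/7, 8/9, 10/9, 8/11.
The maximum over both is 11; one such subsequence is 1, 18, 10, 35, 22, 31, 20, 22, 9, 19, 3.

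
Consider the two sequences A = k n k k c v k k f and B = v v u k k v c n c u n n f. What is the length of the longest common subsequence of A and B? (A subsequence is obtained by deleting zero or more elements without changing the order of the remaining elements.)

4

Backtracking the LCS table gives one alignment: k (A1,B5) → n (A2,B8) → c (A5,B9) → f (A9,B13).
So the longest common subsequence has length 4.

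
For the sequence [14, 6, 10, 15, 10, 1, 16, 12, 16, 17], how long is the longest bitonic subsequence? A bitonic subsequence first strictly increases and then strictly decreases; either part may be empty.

Let inc[i] be the LIS ending at i and dec[i] the longest strictly decreasing subsequence starting at i. inc = [1, 1, 2, 3, 2, 1, 4, 3, 4, 5], dec = [3, 2, 2, 3, 2, 1, 2, 1, 1, 1].
max_i inc[i]+dec[i]−1 = 5, with one witness 6, 10, 15, 10, 1.

5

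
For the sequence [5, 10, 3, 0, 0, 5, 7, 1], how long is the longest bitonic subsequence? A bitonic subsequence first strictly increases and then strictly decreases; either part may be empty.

4

One longest bitonic subsequence is 5, 10, 7, 1 (positions 1,2,7,8): it rises to 10 then falls. Length 4 is optimal.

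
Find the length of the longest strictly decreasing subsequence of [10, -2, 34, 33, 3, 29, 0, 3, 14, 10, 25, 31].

One longest decreasing subsequence is 34, 33, 29, 14, 10 (positions 3,4,6,9,10), of length 5; no longer one exists.

5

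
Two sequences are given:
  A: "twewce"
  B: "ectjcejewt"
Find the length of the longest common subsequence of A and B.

3

Backtracking the LCS table gives one alignment: t (A1,B3) → e (A3,B8) → w (A4,B9).
So the longest common subsequence has length 3.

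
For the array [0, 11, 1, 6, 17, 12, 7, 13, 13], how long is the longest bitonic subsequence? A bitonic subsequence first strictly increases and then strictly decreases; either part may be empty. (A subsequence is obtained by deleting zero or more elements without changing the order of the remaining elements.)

6

Let inc[i] be the LIS ending at i and dec[i] the longest strictly decreasing subsequence starting at i. inc = [1, 2, 2, 3, 4, 4, 4, 5, 5], dec = [1, 2, 1, 1, 3, 2, 1, 1, 1].
max_i inc[i]+dec[i]−1 = 6, with one witness 0, 1, 6, 17, 12, 7.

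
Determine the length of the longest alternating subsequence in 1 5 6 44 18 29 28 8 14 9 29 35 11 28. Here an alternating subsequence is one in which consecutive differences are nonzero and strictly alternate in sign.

Track the best alternating length ending on an up-step vs a down-step at each position: up/down = 1/1, 2/1, 2/1, 2/1, 2/3, 4/3, 4/5, 2/5, 6/5, 6/7, 8/3, 8/3, 8/9, 10/9.
The maximum over both is 10; one such subsequence is 1, 44, 18, 29, 8, 14, 9, 29, 11, 28.

10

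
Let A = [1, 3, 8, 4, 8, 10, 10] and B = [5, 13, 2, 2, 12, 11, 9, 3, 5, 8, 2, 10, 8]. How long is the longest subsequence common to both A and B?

A longest common subsequence is 3, 8, 8 (length 3); the LCS DP confirms no longer common subsequence exists.

3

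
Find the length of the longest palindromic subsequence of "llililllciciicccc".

7

One longest palindromic subsequence is iicicii (positions 3,5,9,10,11,12,13); it reads the same forward and backward, and the interval DP gives dp[1][17] = 7.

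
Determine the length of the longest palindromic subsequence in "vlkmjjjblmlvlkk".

9

One longest palindromic subsequence is vlmjjjmlv (positions 1,2,4,5,6,7,10,11,12); it reads the same forward and backward, and the interval DP gives dp[1][15] = 9.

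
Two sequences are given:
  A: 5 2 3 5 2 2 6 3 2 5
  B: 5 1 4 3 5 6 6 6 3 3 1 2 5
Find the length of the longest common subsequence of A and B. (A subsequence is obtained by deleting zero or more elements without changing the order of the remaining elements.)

7

A longest common subsequence is 5, 3, 5, 6, 3, 2, 5 (length 7); the LCS DP confirms no longer common subsequence exists.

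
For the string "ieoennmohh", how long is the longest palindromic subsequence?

Using dp[i][j] = 2 + dp[i+1][j−1] if the ends match, else max(dp[i+1][j], dp[i][j−1]):
dp[1][10] = 4. A witness is onno at positions 3,5,6,8.

4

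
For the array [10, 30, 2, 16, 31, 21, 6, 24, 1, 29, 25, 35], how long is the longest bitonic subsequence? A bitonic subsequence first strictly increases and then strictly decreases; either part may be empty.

6

Let inc[i] be the LIS ending at i and dec[i] the longest strictly decreasing subsequence starting at i. inc = [1, 2, 1, 2, 3, 3, 2, 4, 1, 5, 5, 6], dec = [3, 4, 2, 3, 4, 3, 2, 2, 1, 2, 1, 1].
max_i inc[i]+dec[i]−1 = 6, with one witness 10, 30, 31, 21, 6, 1.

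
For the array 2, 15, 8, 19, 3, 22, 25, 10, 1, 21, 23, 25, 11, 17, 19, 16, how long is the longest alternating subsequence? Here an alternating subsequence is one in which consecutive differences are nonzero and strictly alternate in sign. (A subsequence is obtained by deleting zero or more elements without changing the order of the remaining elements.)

11

Track the best alternating length ending on an up-step vs a down-step at each position: up/down = 1/1, 2/1, 2/3, 4/1, 2/5, 6/1, 6/1, 6/7, 1/7, 8/7, 8/7, 8/1, 8/9, 10/9, 10/9, 10/11.
The maximum over both is 11; one such subsequence is 2, 15, 8, 19, 3, 22, 10, 21, 11, 17, 16.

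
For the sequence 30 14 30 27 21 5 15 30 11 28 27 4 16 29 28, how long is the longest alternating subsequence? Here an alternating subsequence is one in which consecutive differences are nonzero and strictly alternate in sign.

10

A longest alternating subsequence is 30, 14, 30, 5, 15, 11, 28, 27, 29, 28 (positions 1,2,3,6,7,9,10,11,14,15); its 9 consecutive differences strictly alternate in sign, and length 10 is optimal.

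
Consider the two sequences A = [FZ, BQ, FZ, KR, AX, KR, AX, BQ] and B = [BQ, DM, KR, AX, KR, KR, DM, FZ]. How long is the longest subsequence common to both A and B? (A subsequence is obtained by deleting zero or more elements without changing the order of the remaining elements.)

A longest common subsequence is BQ, KR, AX, KR (length 4); the LCS DP confirms no longer common subsequence exists.

4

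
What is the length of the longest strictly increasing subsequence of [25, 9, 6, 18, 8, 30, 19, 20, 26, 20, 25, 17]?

5

One longest increasing subsequence is 9, 18, 19, 20, 26 (positions 2,4,7,8,9), of length 5; no longer one exists.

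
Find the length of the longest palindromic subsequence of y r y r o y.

5

Using dp[i][j] = 2 + dp[i+1][j−1] if the ends match, else max(dp[i+1][j], dp[i][j−1]):
dp[1][6] = 5. A witness is yryry at positions 1,2,3,4,6.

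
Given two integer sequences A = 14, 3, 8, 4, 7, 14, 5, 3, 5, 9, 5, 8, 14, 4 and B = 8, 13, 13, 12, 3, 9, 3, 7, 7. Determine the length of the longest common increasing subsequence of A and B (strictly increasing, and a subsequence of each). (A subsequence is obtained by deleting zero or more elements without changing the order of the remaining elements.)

2

A longest common strictly increasing subsequence is 8, 9 (length 2); it appears in order in both A and B, and no longer such subsequence exists.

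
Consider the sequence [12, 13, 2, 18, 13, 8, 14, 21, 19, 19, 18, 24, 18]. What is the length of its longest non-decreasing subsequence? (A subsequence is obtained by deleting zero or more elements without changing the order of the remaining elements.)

7

One longest non-decreasing subsequence is 12, 13, 13, 14, 19, 19, 24 (positions 1,2,5,7,9,10,12), of length 7; no longer one exists.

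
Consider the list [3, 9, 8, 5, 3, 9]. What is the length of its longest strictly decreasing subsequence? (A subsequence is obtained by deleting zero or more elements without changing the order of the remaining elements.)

Let dp[i] be the longest decreasing subsequence ending at position i. Then dp = [1, 1, 2, 3, 4, 1].
The maximum is 4; one witness is 9, 8, 5, 3 at positions 2,3,4,5.

4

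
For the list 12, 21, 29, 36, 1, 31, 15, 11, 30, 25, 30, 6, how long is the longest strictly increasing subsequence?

Let dp[i] be the longest increasing subsequence ending at position i. Then dp = [1, 2, 3, 4, 1, 4, 2, 2, 4, 3, 4, 2].
The maximum is 4; one witness is 12, 21, 29, 36 at positions 1,2,3,4.

4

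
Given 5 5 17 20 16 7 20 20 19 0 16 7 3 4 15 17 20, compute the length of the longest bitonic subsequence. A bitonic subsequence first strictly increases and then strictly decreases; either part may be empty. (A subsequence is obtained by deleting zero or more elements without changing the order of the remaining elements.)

7

One longest bitonic subsequence is 5, 17, 20, 19, 16, 7, 4 (positions 1,3,4,9,11,12,14): it rises to 20 then falls. Length 7 is optimal.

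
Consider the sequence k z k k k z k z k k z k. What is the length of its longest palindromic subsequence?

Using dp[i][j] = 2 + dp[i+1][j−1] if the ends match, else max(dp[i+1][j], dp[i][j−1]):
dp[1][12] = 11. A witness is kzkkzkzkkzk at positions 1,2,3,4,6,7,8,9,10,11,12.

11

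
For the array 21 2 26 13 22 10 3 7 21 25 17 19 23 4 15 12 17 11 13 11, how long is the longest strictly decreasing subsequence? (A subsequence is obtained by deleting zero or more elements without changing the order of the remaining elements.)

Scanning left to right, the best length ending at each element is: 21→1, 2→2, 26→1, 13→2, 22→2, 10→3, 3→4, 7→4, 21→3, 25→2, 17→4, 19→4, 23→3, 4→5, 15→5, 12→6, 17→5, 11→7, 13→6, 11→7.
So the longest decreasing subsequence has length 7, e.g. 26, 22, 21, 17, 15, 12, 11.

7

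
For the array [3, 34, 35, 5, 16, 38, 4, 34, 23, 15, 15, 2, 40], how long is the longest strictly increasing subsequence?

5

Let dp[i] be the longest increasing subsequence ending at position i. Then dp = [1, 2, 3, 2, 3, 4, 2, 4, 4, 3, 3, 1, 5].
The maximum is 5; one witness is 3, 34, 35, 38, 40 at positions 1,2,3,6,13.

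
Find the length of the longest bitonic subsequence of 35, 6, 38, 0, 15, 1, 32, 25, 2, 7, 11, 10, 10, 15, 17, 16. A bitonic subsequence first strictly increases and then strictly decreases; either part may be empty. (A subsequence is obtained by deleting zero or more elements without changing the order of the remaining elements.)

Let inc[i] be the LIS ending at i and dec[i] the longest strictly decreasing subsequence starting at i. inc = [1, 1, 2, 1, 2, 2, 3, 3, 3, 4, 5, 5, 5, 6, 7, 7], dec = [5, 2, 5, 1, 3, 1, 4, 3, 1, 1, 2, 1, 1, 1, 2, 1].
max_i inc[i]+dec[i]−1 = 8, with one witness 0, 1, 2, 7, 11, 15, 17, 16.

8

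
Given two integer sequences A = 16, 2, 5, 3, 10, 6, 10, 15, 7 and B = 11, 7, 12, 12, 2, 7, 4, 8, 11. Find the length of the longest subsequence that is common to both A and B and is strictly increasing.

2

A longest common strictly increasing subsequence is 2, 7 (length 2); it appears in order in both A and B, and no longer such subsequence exists.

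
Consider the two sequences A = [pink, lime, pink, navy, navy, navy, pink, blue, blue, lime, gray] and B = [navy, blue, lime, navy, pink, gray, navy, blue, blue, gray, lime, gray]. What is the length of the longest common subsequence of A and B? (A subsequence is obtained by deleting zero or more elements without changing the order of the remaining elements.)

Backtracking the LCS table gives one alignment: lime (A2,B3) → pink (A3,B5) → navy (A6,B7) → blue (A8,B8) → blue (A9,B9) → lime (A10,B11) → gray (A11,B12).
So the longest common subsequence has length 7.

7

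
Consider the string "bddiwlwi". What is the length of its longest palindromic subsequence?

Using dp[i][j] = 2 + dp[i+1][j−1] if the ends match, else max(dp[i+1][j], dp[i][j−1]):
dp[1][8] = 5. A witness is iwlwi at positions 4,5,6,7,8.

5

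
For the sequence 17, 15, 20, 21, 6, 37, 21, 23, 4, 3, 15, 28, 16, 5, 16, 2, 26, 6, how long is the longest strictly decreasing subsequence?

6

One longest decreasing subsequence is 17, 15, 6, 4, 3, 2 (positions 1,2,5,9,10,16), of length 6; no longer one exists.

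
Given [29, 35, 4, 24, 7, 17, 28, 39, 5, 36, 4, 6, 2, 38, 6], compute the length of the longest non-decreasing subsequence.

Scanning left to right, the best length ending at each element is: 29→1, 35→2, 4→1, 24→2, 7→2, 17→3, 28→4, 39→5, 5→2, 36→5, 4→2, 6→3, 2→1, 38→6, 6→4.
So the longest non-decreasing subsequence has length 6, e.g. 4, 7, 17, 28, 36, 38.

6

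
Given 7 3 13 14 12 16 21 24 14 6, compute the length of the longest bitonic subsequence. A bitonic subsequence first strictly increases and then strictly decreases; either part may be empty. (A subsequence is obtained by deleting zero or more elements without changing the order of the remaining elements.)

One longest bitonic subsequence is 7, 13, 14, 16, 21, 24, 14, 6 (positions 1,3,4,6,7,8,9,10): it rises to 24 then falls. Length 8 is optimal.

8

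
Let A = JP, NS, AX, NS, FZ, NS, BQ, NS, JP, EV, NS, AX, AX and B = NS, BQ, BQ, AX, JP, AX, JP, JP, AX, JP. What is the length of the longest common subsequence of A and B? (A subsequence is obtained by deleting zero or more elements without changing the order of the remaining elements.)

5

Backtracking the LCS table gives one alignment: NS (A2,B1) → AX (A3,B4) → JP (A9,B5) → AX (A12,B6) → AX (A13,B9).
So the longest common subsequence has length 5.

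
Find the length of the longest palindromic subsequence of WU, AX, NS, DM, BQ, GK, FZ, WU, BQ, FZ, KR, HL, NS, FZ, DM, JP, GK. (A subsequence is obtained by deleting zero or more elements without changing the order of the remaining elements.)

5

Using dp[i][j] = 2 + dp[i+1][j−1] if the ends match, else max(dp[i+1][j], dp[i][j−1]):
dp[1][17] = 5. A witness is GK FZ NS FZ GK at positions 6,10,13,14,17.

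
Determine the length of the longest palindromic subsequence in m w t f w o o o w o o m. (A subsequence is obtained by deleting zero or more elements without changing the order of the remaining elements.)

One longest palindromic subsequence is moowoom (positions 1,6,7,9,10,11,12); it reads the same forward and backward, and the interval DP gives dp[1][12] = 7.

7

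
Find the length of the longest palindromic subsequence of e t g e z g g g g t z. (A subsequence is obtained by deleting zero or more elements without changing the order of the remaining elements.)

Using dp[i][j] = 2 + dp[i+1][j−1] if the ends match, else max(dp[i+1][j], dp[i][j−1]):
dp[1][11] = 7. A witness is tgggggt at positions 2,3,6,7,8,9,10.

7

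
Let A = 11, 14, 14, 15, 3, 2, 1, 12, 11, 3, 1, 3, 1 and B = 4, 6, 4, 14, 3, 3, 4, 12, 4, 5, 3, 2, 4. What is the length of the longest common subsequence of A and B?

4

A longest common subsequence is 14, 3, 12, 3 (length 4); the LCS DP confirms no longer common subsequence exists.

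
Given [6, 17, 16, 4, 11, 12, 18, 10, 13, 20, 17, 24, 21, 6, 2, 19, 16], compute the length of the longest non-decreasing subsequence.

6

Scanning left to right, the best length ending at each element is: 6→1, 17→2, 16→2, 4→1, 11→2, 12→3, 18→4, 10→2, 13→4, 20→5, 17→5, 24→6, 21→6, 6→2, 2→1, 19→6, 16→5.
So the longest non-decreasing subsequence has length 6, e.g. 6, 11, 12, 18, 20, 24.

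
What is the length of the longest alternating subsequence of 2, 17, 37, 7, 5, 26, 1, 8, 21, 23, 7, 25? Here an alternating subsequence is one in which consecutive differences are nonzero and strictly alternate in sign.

A longest alternating subsequence is 2, 17, 7, 26, 1, 8, 7, 25 (positions 1,2,4,6,7,8,11,12); its 7 consecutive differences strictly alternate in sign, and length 8 is optimal.

8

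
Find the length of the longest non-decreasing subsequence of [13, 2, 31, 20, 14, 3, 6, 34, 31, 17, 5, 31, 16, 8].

Let dp[i] be the longest non-decreasing subsequence ending at position i. Then dp = [1, 1, 2, 2, 2, 2, 3, 4, 4, 4, 3, 5, 4, 4].
The maximum is 5; one witness is 2, 3, 6, 31, 31 at positions 2,6,7,9,12.

5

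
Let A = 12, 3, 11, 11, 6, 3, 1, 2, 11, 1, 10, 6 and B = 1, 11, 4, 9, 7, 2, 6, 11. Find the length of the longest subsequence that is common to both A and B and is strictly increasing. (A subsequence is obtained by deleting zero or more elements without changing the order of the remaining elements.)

3

For each value that appears in both, track the longest common increasing run ending there.
The best achievable length is 3; one witness is 1, 2, 6 (A-positions 7,8,12, B-positions 1,6,7).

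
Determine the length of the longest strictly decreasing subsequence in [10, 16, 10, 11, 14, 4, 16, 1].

Scanning left to right, the best length ending at each element is: 10→1, 16→1, 10→2, 11→2, 14→2, 4→3, 16→1, 1→4.
So the longest decreasing subsequence has length 4, e.g. 16, 10, 4, 1.

4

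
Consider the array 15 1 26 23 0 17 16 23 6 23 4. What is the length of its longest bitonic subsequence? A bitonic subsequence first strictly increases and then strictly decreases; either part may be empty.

One longest bitonic subsequence is 15, 26, 23, 17, 16, 6, 4 (positions 1,3,4,6,7,9,11): it rises to 26 then falls. Length 7 is optimal.

7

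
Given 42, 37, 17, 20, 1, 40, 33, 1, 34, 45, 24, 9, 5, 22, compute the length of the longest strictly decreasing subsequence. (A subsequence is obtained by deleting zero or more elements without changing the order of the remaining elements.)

Let dp[i] be the longest decreasing subsequence ending at position i. Then dp = [1, 2, 3, 3, 4, 2, 3, 4, 3, 1, 4, 5, 6, 5].
The maximum is 6; one witness is 42, 37, 33, 24, 9, 5 at positions 1,2,7,11,12,13.

6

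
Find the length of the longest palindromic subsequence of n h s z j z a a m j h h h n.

One longest palindromic subsequence is nhjaajhn (positions 1,2,5,7,8,10,13,14); it reads the same forward and backward, and the interval DP gives dp[1][14] = 8.

8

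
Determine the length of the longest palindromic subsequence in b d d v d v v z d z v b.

One longest palindromic subsequence is bvdvvdvb (positions 1,4,5,6,7,9,11,12); it reads the same forward and backward, and the interval DP gives dp[1][12] = 8.

8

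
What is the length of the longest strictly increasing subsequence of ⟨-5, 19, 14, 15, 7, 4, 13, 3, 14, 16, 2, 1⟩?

5

One longest increasing subsequence is -5, 7, 13, 14, 16 (positions 1,5,7,9,10), of length 5; no longer one exists.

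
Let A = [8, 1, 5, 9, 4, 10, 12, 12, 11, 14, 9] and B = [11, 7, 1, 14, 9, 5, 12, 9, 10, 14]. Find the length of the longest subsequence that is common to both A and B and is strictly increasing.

A longest common strictly increasing subsequence is 1, 5, 9, 10, 14 (length 5); it appears in order in both A and B, and no longer such subsequence exists.

5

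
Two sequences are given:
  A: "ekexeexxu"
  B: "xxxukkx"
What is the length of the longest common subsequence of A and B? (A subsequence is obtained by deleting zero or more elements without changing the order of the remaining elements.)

4

Backtracking the LCS table gives one alignment: x (A4,B1) → x (A7,B2) → x (A8,B3) → u (A9,B4).
So the longest common subsequence has length 4.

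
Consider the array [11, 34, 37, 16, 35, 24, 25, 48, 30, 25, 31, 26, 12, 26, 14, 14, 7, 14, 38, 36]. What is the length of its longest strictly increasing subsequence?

7

One longest increasing subsequence is 11, 16, 24, 25, 30, 31, 38 (positions 1,4,6,7,9,11,19), of length 7; no longer one exists.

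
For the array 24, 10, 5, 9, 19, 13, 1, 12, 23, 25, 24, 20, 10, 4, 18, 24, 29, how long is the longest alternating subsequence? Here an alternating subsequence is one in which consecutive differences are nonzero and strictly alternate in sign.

7

A longest alternating subsequence is 24, 5, 9, 1, 12, 10, 18 (positions 1,3,4,7,8,13,15); its 6 consecutive differences strictly alternate in sign, and length 7 is optimal.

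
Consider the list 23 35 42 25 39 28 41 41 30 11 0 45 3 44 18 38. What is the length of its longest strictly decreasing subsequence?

Let dp[i] be the longest decreasing subsequence ending at position i. Then dp = [1, 1, 1, 2, 2, 3, 2, 2, 3, 4, 5, 1, 5, 2, 4, 3].
The maximum is 5; one witness is 42, 39, 28, 11, 0 at positions 3,5,6,10,11.

5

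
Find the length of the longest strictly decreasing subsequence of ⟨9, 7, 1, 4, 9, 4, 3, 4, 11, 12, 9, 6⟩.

Scanning left to right, the best length ending at each element is: 9→1, 7→2, 1→3, 4→3, 9→1, 4→3, 3→4, 4→3, 11→1, 12→1, 9→2, 6→3.
So the longest decreasing subsequence has length 4, e.g. 9, 7, 4, 3.

4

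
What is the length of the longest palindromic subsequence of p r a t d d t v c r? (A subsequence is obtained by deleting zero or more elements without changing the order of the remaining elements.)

6

One longest palindromic subsequence is rtddtr (positions 2,4,5,6,7,10); it reads the same forward and backward, and the interval DP gives dp[1][10] = 6.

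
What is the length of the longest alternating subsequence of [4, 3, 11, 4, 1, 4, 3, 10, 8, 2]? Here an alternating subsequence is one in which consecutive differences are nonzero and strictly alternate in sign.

Track the best alternating length ending on an up-step vs a down-step at each position: up/down = 1/1, 1/2, 3/1, 3/4, 1/4, 5/4, 5/6, 7/4, 7/8, 5/8.
The maximum over both is 8; one such subsequence is 4, 3, 11, 1, 4, 3, 10, 8.

8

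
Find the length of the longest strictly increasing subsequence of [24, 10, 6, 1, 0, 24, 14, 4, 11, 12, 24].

5

One longest increasing subsequence is 1, 4, 11, 12, 24 (positions 4,8,9,10,11), of length 5; no longer one exists.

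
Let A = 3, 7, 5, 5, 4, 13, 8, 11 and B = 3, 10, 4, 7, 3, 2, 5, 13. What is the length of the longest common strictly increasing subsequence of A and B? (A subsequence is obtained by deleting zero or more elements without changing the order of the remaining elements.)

For each value that appears in both, track the longest common increasing run ending there.
The best achievable length is 3; one witness is 3, 4, 13 (A-positions 1,5,6, B-positions 1,3,8).

3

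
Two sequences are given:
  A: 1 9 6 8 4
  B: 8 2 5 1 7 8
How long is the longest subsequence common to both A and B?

Backtracking the LCS table gives one alignment: 1 (A1,B4) → 8 (A4,B6).
So the longest common subsequence has length 2.

2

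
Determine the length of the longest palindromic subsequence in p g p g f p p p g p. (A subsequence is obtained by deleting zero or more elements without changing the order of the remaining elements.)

8

Using dp[i][j] = 2 + dp[i+1][j−1] if the ends match, else max(dp[i+1][j], dp[i][j−1]):
dp[1][10] = 8. A witness is pgppppgp at positions 1,2,3,6,7,8,9,10.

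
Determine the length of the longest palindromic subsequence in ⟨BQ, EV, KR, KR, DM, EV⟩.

One longest palindromic subsequence is EV KR KR EV (positions 2,3,4,6); it reads the same forward and backward, and the interval DP gives dp[1][6] = 4.

4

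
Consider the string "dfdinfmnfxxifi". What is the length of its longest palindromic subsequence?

One longest palindromic subsequence is fifnfif (positions 2,4,6,8,9,12,13); it reads the same forward and backward, and the interval DP gives dp[1][14] = 7.

7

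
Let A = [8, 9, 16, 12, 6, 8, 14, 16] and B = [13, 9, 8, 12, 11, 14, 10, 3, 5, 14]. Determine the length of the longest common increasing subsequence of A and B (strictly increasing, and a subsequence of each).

A longest common strictly increasing subsequence is 9, 12, 14 (length 3); it appears in order in both A and B, and no longer such subsequence exists.

3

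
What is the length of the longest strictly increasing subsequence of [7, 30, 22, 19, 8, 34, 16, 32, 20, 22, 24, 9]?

6

One longest increasing subsequence is 7, 8, 16, 20, 22, 24 (positions 1,5,7,9,10,11), of length 6; no longer one exists.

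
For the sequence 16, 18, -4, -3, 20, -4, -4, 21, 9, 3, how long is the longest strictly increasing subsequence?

Scanning left to right, the best length ending at each element is: 16→1, 18→2, -4→1, -3→2, 20→3, -4→1, -4→1, 21→4, 9→3, 3→3.
So the longest increasing subsequence has length 4, e.g. 16, 18, 20, 21.

4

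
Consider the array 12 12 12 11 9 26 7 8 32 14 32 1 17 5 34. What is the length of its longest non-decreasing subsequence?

Scanning left to right, the best length ending at each element is: 12→1, 12→2, 12→3, 11→1, 9→1, 26→4, 7→1, 8→2, 32→5, 14→4, 32→6, 1→1, 17→5, 5→2, 34→7.
So the longest non-decreasing subsequence has length 7, e.g. 12, 12, 12, 26, 32, 32, 34.

7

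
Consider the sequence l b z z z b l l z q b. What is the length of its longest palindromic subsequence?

7

Using dp[i][j] = 2 + dp[i+1][j−1] if the ends match, else max(dp[i+1][j], dp[i][j−1]):
dp[1][11] = 7. A witness is lbzzzbl at positions 1,2,3,4,5,6,8.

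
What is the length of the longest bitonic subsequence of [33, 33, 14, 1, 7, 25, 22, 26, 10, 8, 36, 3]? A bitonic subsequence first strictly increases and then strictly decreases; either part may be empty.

7

Let inc[i] be the LIS ending at i and dec[i] the longest strictly decreasing subsequence starting at i. inc = [1, 1, 1, 1, 2, 3, 3, 4, 3, 3, 5, 2], dec = [6, 6, 4, 1, 2, 5, 4, 4, 3, 2, 2, 1].
max_i inc[i]+dec[i]−1 = 7, with one witness 1, 7, 25, 22, 10, 8, 3.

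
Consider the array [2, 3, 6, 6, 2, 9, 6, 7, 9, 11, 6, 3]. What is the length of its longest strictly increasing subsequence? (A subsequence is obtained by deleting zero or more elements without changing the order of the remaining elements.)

One longest increasing subsequence is 2, 3, 6, 7, 9, 11 (positions 1,2,3,8,9,10), of length 6; no longer one exists.

6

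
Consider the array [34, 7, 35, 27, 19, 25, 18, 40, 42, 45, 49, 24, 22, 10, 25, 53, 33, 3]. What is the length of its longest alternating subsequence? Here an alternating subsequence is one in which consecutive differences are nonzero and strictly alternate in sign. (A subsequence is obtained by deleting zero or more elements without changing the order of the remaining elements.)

A longest alternating subsequence is 34, 7, 35, 19, 25, 18, 40, 24, 53, 33 (positions 1,2,3,5,6,7,8,12,16,17); its 9 consecutive differences strictly alternate in sign, and length 10 is optimal.

10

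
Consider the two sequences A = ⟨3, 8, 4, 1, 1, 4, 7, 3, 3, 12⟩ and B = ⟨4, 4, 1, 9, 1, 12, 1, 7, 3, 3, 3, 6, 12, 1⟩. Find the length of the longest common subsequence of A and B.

7

Backtracking the LCS table gives one alignment: 4 (A3,B2) → 1 (A4,B5) → 1 (A5,B7) → 7 (A7,B8) → 3 (A8,B10) → 3 (A9,B11) → 12 (A10,B13).
So the longest common subsequence has length 7.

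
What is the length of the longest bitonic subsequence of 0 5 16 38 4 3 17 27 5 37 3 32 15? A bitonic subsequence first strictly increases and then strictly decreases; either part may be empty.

One longest bitonic subsequence is 0, 5, 16, 17, 27, 37, 32, 15 (positions 1,2,3,7,8,10,12,13): it rises to 37 then falls. Length 8 is optimal.

8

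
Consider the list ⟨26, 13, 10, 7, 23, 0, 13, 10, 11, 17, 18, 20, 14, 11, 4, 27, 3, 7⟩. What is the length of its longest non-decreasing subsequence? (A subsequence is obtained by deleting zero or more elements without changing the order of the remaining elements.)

7

Scanning left to right, the best length ending at each element is: 26→1, 13→1, 10→1, 7→1, 23→2, 0→1, 13→2, 10→2, 11→3, 17→4, 18→5, 20→6, 14→4, 11→4, 4→2, 27→7, 3→2, 7→3.
So the longest non-decreasing subsequence has length 7, e.g. 10, 10, 11, 17, 18, 20, 27.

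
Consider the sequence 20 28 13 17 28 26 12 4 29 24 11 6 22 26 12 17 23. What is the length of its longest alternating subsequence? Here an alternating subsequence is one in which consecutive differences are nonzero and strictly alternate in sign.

Track the best alternating length ending on an up-step vs a down-step at each position: up/down = 1/1, 2/1, 1/3, 4/3, 4/1, 4/5, 1/5, 1/5, 6/1, 6/7, 6/7, 6/7, 8/7, 8/7, 8/9, 10/9, 10/9.
The maximum over both is 10; one such subsequence is 20, 28, 13, 28, 26, 29, 11, 22, 12, 17.

10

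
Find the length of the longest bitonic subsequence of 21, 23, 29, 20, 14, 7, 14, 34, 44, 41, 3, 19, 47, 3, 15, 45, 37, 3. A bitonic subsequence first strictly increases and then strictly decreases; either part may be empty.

One longest bitonic subsequence is 21, 23, 29, 34, 44, 41, 19, 15, 3 (positions 1,2,3,8,9,10,12,15,18): it rises to 44 then falls. Length 9 is optimal.

9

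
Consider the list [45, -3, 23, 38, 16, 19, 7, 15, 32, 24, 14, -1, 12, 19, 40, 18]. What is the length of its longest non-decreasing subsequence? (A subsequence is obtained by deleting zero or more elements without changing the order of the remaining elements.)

One longest non-decreasing subsequence is -3, 16, 19, 32, 40 (positions 2,5,6,9,15), of length 5; no longer one exists.

5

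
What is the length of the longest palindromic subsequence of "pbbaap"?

Using dp[i][j] = 2 + dp[i+1][j−1] if the ends match, else max(dp[i+1][j], dp[i][j−1]):
dp[1][6] = 4. A witness is paap at positions 1,4,5,6.

4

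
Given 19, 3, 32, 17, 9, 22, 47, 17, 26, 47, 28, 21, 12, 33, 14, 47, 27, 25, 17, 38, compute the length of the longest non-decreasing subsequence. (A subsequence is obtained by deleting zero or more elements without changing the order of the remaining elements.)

Scanning left to right, the best length ending at each element is: 19→1, 3→1, 32→2, 17→2, 9→2, 22→3, 47→4, 17→3, 26→4, 47→5, 28→5, 21→4, 12→3, 33→6, 14→4, 47→7, 27→5, 25→5, 17→5, 38→7.
So the longest non-decreasing subsequence has length 7, e.g. 3, 17, 22, 26, 28, 33, 47.

7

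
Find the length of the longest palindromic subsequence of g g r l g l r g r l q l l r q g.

11

One longest palindromic subsequence is grllrgrllrg (positions 1,3,4,6,7,8,9,12,13,14,16); it reads the same forward and backward, and the interval DP gives dp[1][16] = 11.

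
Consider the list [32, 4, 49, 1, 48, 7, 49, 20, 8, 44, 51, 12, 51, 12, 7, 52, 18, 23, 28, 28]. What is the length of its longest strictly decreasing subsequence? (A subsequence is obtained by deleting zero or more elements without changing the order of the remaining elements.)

Let dp[i] be the longest decreasing subsequence ending at position i. Then dp = [1, 2, 1, 3, 2, 3, 1, 3, 4, 3, 1, 4, 1, 4, 5, 1, 4, 4, 4, 4].
The maximum is 5; one witness is 49, 48, 20, 8, 7 at positions 3,5,8,9,15.

5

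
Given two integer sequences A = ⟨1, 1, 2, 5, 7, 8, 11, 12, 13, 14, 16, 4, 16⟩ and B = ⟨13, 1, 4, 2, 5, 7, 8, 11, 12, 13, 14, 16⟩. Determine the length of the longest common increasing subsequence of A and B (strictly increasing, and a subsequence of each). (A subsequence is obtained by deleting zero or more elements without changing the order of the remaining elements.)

10

A longest common strictly increasing subsequence is 1, 2, 5, 7, 8, 11, 12, 13, 14, 16 (length 10); it appears in order in both A and B, and no longer such subsequence exists.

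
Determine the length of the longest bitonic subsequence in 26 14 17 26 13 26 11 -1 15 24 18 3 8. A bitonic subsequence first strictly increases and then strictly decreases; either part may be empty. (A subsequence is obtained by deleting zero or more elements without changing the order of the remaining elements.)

6

One longest bitonic subsequence is 14, 17, 26, 24, 18, 8 (positions 2,3,4,10,11,13): it rises to 26 then falls. Length 6 is optimal.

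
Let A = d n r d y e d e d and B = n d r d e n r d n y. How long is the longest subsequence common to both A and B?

5

A longest common subsequence is dnrdy (length 5); the LCS DP confirms no longer common subsequence exists.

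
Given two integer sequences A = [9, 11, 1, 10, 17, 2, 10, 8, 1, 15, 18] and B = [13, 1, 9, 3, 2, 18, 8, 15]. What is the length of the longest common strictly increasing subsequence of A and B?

4

A longest common strictly increasing subsequence is 1, 2, 8, 15 (length 4); it appears in order in both A and B, and no longer such subsequence exists.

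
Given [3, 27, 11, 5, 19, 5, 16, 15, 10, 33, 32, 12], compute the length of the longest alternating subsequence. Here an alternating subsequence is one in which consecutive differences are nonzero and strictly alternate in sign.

A longest alternating subsequence is 3, 27, 11, 19, 5, 16, 15, 33, 32 (positions 1,2,3,5,6,7,8,10,11); its 8 consecutive differences strictly alternate in sign, and length 9 is optimal.

9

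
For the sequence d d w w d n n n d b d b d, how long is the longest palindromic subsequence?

One longest palindromic subsequence is dddnnnddd (positions 1,2,5,6,7,8,9,11,13); it reads the same forward and backward, and the interval DP gives dp[1][13] = 9.

9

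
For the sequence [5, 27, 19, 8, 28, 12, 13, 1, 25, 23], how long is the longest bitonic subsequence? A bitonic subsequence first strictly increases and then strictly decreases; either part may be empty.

Let inc[i] be the LIS ending at i and dec[i] the longest strictly decreasing subsequence starting at i. inc = [1, 2, 2, 2, 3, 3, 4, 1, 5, 5], dec = [2, 4, 3, 2, 3, 2, 2, 1, 2, 1].
max_i inc[i]+dec[i]−1 = 6, with one witness 5, 8, 12, 13, 25, 23.

6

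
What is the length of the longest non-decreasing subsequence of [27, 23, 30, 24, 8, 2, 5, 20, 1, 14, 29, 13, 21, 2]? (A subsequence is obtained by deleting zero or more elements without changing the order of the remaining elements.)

One longest non-decreasing subsequence is 2, 5, 20, 29 (positions 6,7,8,11), of length 4; no longer one exists.

4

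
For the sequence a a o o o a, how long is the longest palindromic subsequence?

5

One longest palindromic subsequence is aoooa (positions 1,3,4,5,6); it reads the same forward and backward, and the interval DP gives dp[1][6] = 5.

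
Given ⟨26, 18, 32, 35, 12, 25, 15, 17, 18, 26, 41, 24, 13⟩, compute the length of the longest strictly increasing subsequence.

Scanning left to right, the best length ending at each element is: 26→1, 18→1, 32→2, 35→3, 12→1, 25→2, 15→2, 17→3, 18→4, 26→5, 41→6, 24→5, 13→2.
So the longest increasing subsequence has length 6, e.g. 12, 15, 17, 18, 26, 41.

6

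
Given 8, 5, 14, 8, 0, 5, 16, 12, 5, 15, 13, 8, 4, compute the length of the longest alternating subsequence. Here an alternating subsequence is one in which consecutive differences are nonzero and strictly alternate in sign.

8

Track the best alternating length ending on an up-step vs a down-step at each position: up/down = 1/1, 1/2, 3/1, 3/4, 1/4, 5/4, 5/1, 5/6, 5/6, 7/6, 7/8, 7/8, 5/8.
The maximum over both is 8; one such subsequence is 8, 5, 14, 8, 16, 12, 15, 13.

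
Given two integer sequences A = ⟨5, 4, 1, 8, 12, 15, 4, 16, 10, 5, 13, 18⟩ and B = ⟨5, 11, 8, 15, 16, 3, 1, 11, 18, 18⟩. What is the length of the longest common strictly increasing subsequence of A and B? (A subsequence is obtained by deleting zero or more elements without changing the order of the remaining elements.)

5

A longest common strictly increasing subsequence is 5, 8, 15, 16, 18 (length 5); it appears in order in both A and B, and no longer such subsequence exists.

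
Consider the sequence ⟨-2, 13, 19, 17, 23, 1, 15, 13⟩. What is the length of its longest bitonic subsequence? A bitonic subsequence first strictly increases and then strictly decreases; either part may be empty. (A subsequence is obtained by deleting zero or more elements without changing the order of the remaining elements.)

6

Let inc[i] be the LIS ending at i and dec[i] the longest strictly decreasing subsequence starting at i. inc = [1, 2, 3, 3, 4, 2, 3, 3], dec = [1, 2, 4, 3, 3, 1, 2, 1].
max_i inc[i]+dec[i]−1 = 6, with one witness -2, 13, 19, 17, 15, 13.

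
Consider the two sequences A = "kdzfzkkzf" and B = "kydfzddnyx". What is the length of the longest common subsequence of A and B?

4

A longest common subsequence is kdfz (length 4); the LCS DP confirms no longer common subsequence exists.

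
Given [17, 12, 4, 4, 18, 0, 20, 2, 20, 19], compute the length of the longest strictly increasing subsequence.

Scanning left to right, the best length ending at each element is: 17→1, 12→1, 4→1, 4→1, 18→2, 0→1, 20→3, 2→2, 20→3, 19→3.
So the longest increasing subsequence has length 3, e.g. 17, 18, 20.

3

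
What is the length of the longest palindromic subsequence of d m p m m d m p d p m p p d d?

Using dp[i][j] = 2 + dp[i+1][j−1] if the ends match, else max(dp[i+1][j], dp[i][j−1]):
dp[1][15] = 9. A witness is ddppmppdd at positions 1,6,8,10,11,12,13,14,15.

9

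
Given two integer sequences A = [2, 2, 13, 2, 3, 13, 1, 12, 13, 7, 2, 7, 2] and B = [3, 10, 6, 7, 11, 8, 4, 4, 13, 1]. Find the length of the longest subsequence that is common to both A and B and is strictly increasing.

2

A longest common strictly increasing subsequence is 3, 7 (length 2); it appears in order in both A and B, and no longer such subsequence exists.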